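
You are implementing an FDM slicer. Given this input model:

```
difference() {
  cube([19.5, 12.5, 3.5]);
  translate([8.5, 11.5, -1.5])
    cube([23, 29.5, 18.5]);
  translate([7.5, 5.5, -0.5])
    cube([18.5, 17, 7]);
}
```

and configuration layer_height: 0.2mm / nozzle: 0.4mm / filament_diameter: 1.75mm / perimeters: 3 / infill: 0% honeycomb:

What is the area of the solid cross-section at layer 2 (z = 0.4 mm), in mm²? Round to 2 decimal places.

159.75 mm²

At z = 0.4 mm: the cube (footprint 19.5×12.5) is included at this height (area 243.75 mm²); the 23×29.5 cube at (8.5, 11.5) contributes its full rectangle (area 678.50 mm²); the cube at (7.5, 5.5) is present — its section is the full 18.5×17 rectangle (area 314.50 mm²); Subtracting the remaining from the first: starting from the 19.5×12.5 cube (243.75 mm²), the 23×29.5 cube at (8.5, 11.5) partially overlaps it — only the 11.00 mm² overlap (of its 678.50 mm²) is removed, clipping the outline; the 18.5×17 cube at (7.5, 5.5) partially overlaps it — only the 73.00 mm² overlap (of its 314.50 mm²) is removed, clipping the outline — area = 159.75 mm². Overall, the cross-section is a single solid region. Net area = 159.75 mm².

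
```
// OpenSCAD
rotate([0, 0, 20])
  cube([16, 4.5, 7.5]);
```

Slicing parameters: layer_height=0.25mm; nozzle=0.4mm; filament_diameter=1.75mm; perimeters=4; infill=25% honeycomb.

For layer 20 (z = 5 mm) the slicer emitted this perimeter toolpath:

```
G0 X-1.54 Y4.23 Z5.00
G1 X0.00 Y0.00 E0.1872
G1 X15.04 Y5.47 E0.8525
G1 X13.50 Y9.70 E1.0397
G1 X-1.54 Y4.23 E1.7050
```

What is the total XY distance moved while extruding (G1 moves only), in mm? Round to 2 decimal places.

Sum the Euclidean lengths of each G1 segment: total = 41.01 mm.

41.01 mm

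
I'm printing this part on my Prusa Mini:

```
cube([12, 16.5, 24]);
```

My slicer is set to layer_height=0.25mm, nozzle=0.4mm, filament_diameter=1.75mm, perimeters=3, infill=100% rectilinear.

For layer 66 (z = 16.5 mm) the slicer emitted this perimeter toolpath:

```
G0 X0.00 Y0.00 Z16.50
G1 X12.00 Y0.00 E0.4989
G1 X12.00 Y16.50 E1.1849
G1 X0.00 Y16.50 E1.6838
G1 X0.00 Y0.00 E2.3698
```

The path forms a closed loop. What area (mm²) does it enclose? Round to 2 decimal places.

198.00 mm²

Apply the shoelace formula to the sequence of (X, Y) vertices; enclosed area = 198.00 mm².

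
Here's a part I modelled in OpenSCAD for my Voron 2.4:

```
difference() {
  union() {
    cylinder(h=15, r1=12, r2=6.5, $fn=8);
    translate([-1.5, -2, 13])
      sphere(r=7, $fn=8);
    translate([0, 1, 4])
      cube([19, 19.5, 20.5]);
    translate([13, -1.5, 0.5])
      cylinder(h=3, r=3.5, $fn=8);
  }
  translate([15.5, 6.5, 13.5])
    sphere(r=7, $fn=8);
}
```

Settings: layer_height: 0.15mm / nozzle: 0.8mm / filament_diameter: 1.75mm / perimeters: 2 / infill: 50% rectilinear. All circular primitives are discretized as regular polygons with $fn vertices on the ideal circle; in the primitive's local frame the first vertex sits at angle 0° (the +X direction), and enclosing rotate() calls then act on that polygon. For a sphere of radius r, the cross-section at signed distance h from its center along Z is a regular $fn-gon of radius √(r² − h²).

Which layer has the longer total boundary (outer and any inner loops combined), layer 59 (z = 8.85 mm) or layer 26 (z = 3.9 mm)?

Layer 59 (z = 8.85): the cone (r1=12→r2=6.5) has section circumradius 8.755 here — a regular 8-gon (perimeter = 2·8·8.755·sin(180°/8) = 53.61 mm); the r=7 sphere at (-1.5, -2) contributes a regular 8-gon of circumradius √(7²−4.15²) = 5.637 (perimeter = 2·8·5.637·sin(180°/8) = 34.52 mm); the 19×19.5 cube at (0, 1) contributes its full rectangle (perimeter 77.00 mm); the cylinder at (13, -1.5) is absent (z outside [0.5, 3.5]); Merging all regions: the regions partially overlap (shared area 135.53 mm²), so the edge portions inside another operand are dropped and the merged outline is re-measured after clipping — boundary = 102.19 mm; the r=7 sphere at (15.5, 6.5) contributes a regular 8-gon of circumradius √(7²−4.65²) = 5.232 (perimeter = 2·8·5.232·sin(180°/8) = 32.04 mm); Taking the first minus the rest: starting from that combined region, the r=7 sphere at (15.5, 6.5) partially overlaps it — only the 70.27 mm² overlap (of its 77.44 mm²) is removed, clipping the outline — boundary = 118.22 mm. So its perimeter = 118.22 mm. Layer 26 (z = 3.9): the cone (r1=12→r2=6.5) has section circumradius 10.570 here — a regular 8-gon (perimeter = 2·8·10.570·sin(180°/8) = 64.72 mm); the sphere at (-1.5, -2) is absent (|z−center|=9.100 > r=7); the cube at (0, 1) is not intersected at this z (z outside [4, 24.5]); the cylinder at (13, -1.5) is not intersected at this z (z outside [0.5, 3.5]); Taking the union: only the cone is present, so the union is just that shape — boundary = 64.72 mm; the sphere at (15.5, 6.5) is absent (|z−center|=9.600 > r=7); Taking the first minus the rest: none of the subtracted shapes is present at this height, so that combined region is unchanged — boundary = 64.72 mm. So its perimeter = 64.72 mm. Layer 59 is larger (118.22 vs 64.72 mm).

layer 59 (z = 8.85 mm)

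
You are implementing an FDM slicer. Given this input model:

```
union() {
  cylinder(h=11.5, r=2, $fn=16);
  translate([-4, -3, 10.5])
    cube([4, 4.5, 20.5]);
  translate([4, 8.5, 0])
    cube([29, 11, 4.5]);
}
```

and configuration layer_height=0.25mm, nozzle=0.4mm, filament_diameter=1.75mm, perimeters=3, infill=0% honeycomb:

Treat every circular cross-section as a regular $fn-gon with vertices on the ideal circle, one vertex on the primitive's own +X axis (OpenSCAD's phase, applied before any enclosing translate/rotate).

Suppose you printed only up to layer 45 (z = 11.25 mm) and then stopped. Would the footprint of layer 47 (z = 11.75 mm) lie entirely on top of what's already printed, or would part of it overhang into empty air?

entirely on top

Compare the two slices. At z = 11.25: the r=2 cylinder gives a regular 16-gon of circumradius 2 (constant along its height) (area = (16/2)·2.000²·sin(360°/16) = 12.25 mm²); the cube at (-4, -3) is present — its section is the full 4×4.5 rectangle (area 18.00 mm²); the cube at (4, 8.5) is absent (z outside [0, 4.5]); Taking the union: the regions partially overlap — summed areas 30.25 mm² minus the doubly-counted overlap 5.71 mm² gives 24.54 mm² — area = 24.54 mm². At z = 11.75: the cylinder is absent (z outside [0, 11.5]); the cube at (-4, -3) (footprint 4×4.5) is included at this height (area 18.00 mm²); the cube at (4, 8.5) is not intersected at this z (z outside [0, 4.5]); Combining (union): only the 4×4.5 cube at (-4, -3) is present, so the union is just that shape — area = 18.00 mm². Checking containment: the cross-section at z = 11.75 is a subset of the cross-section at z = 11.25.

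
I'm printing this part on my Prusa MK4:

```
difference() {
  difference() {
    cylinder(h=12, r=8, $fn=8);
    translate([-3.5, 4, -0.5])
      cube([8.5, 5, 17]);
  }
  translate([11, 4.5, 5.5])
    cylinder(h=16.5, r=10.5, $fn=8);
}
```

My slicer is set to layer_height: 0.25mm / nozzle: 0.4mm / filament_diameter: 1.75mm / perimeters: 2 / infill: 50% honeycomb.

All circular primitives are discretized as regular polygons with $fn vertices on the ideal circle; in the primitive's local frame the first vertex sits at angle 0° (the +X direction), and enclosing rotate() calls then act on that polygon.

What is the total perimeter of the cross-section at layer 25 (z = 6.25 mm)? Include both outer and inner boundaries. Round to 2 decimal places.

45.78 mm

At z = 6.25 mm: the r=8 cylinder gives a regular 8-gon of circumradius 8 (constant along its height) (perimeter = 2·8·8.000·sin(180°/8) = 48.98 mm); the cube at (-3.5, 4) is present — its section is the full 8.5×5 rectangle (perimeter 27.00 mm); Taking the first minus the rest: starting from the r=8 cylinder, the 8.5×5 cube at (-3.5, 4) partially overlaps it — only the 26.29 mm² overlap (of its 42.50 mm²) is removed, clipping the outline — boundary = 52.76 mm; the r=10.5 cylinder at (11, 4.5) gives a regular 8-gon of circumradius 10.5 (constant along its height) (perimeter = 2·8·10.500·sin(180°/8) = 64.29 mm); Taking the first minus the rest: starting from that combined region, the r=10.5 cylinder at (11, 4.5) partially overlaps it — only the 39.06 mm² overlap (of its 311.83 mm²) is removed, clipping the outline — boundary = 45.78 mm. Overall, the cross-section is a single solid region. Total boundary length (outer) = 45.78 mm.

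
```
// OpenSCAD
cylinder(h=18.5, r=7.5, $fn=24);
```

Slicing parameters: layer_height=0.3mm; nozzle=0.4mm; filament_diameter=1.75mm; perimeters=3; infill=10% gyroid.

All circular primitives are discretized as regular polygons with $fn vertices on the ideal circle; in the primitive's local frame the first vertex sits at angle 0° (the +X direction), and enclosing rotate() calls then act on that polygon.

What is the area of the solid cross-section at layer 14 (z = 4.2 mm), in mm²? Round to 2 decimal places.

At z = 4.2 mm: the cylinder: section is a regular 24-gon, circumradius r=7.5 (area = (24/2)·7.500²·sin(360°/24) = 174.70 mm²). Overall, the cross-section is a single solid region. Net area = 174.70 mm².

174.70 mm²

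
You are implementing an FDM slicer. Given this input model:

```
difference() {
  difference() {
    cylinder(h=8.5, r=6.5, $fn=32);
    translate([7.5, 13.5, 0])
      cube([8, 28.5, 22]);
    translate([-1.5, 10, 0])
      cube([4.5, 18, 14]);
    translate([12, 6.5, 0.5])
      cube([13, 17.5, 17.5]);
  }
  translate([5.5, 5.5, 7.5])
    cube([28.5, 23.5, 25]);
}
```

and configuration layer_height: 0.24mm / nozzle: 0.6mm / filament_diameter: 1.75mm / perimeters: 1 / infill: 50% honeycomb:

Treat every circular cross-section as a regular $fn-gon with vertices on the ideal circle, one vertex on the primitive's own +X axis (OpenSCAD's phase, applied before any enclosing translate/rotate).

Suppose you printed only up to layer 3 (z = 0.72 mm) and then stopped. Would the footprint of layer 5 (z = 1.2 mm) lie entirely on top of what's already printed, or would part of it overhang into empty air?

Compare the two slices. At z = 0.72: the r=6.5 cylinder contributes a regular 32-gon of circumradius 6.5 (area = (32/2)·6.500²·sin(360°/32) = 131.88 mm²); the cube at (7.5, 13.5) (footprint 8×28.5) is included at this height (area 228.00 mm²); the cube at (-1.5, 10) is present — its section is the full 4.5×18 rectangle (area 81.00 mm²); the cube at (12, 6.5) (footprint 13×17.5) is included at this height (area 227.50 mm²); Subtracting the remaining from the first: starting from the r=6.5 cylinder (131.88 mm²), the 8×28.5 cube at (7.5, 13.5) misses the remaining region (no effect); the 4.5×18 cube at (-1.5, 10) misses the remaining region (no effect); the 13×17.5 cube at (12, 6.5) misses the remaining region (no effect) — area = 131.88 mm²; the cube at (5.5, 5.5) is not intersected at this z (z outside [7.5, 32.5]); After the difference (first − rest): none of the subtracted shapes is present at this height, so that combined region is unchanged — area = 131.88 mm². At z = 1.2: the r=6.5 cylinder contributes a regular 32-gon of circumradius 6.5 (area = (32/2)·6.500²·sin(360°/32) = 131.88 mm²); the cube at (7.5, 13.5) (footprint 8×28.5) is included at this height (area 228.00 mm²); the cube at (-1.5, 10) is present — its section is the full 4.5×18 rectangle (area 81.00 mm²); the cube at (12, 6.5) (footprint 13×17.5) is included at this height (area 227.50 mm²); Taking the first minus the rest: starting from the r=6.5 cylinder (131.88 mm²), the 8×28.5 cube at (7.5, 13.5) misses the remaining region (no effect); the 4.5×18 cube at (-1.5, 10) misses the remaining region (no effect); the 13×17.5 cube at (12, 6.5) misses the remaining region (no effect) — area = 131.88 mm²; the cube at (5.5, 5.5) does not reach this height (z outside [7.5, 32.5]); Taking the first minus the rest: none of the subtracted shapes is present at this height, so the result so far is unchanged — area = 131.88 mm². Checking containment: the cross-section at z = 1.2 is a subset of the cross-section at z = 0.72.

entirely on top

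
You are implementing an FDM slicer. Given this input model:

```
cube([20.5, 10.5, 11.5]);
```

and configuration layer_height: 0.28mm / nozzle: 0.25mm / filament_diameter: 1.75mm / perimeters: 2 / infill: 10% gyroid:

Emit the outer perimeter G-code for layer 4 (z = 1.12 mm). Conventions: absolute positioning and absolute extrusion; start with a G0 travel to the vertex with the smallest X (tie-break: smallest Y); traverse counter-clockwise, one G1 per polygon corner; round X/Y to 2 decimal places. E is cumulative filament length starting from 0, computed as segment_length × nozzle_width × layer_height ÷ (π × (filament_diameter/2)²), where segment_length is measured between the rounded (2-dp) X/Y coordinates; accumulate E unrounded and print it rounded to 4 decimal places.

G0 X0.00 Y0.00 Z1.12
G1 X20.50 Y0.00 E0.5966
G1 X20.50 Y10.50 E0.9022
G1 X0.00 Y10.50 E1.4988
G1 X0.00 Y0.00 E1.8044

At z = 1.12 mm: the 20.5×10.5 cube contributes its full rectangle. The outline is a single polygon with 4 vertices. Extrusion per mm of travel: 0.25 × 0.28 / (π × 0.875²) = 0.029103. Accumulating E over each segment gives final E = 1.8044.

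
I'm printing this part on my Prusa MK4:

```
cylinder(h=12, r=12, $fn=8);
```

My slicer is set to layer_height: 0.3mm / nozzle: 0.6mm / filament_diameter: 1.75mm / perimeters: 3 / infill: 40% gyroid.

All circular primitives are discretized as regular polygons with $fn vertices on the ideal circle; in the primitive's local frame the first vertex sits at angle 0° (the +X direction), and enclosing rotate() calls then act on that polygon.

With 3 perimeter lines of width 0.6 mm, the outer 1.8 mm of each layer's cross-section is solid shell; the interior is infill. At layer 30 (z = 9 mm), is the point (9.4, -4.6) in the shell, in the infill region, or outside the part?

At z = 9 mm: the cylinder: section is a regular 8-gon, circumradius r=12. Overall, the cross-section is a single solid region. The nearest boundary edge runs (8.49, -8.49)→(12.00, 0.00); distance from the point to it = 0.64 mm. The point is inside the cross-section, 0.64 mm from the nearest boundary — within the 1.8 mm shell band (3 × 0.6).

shell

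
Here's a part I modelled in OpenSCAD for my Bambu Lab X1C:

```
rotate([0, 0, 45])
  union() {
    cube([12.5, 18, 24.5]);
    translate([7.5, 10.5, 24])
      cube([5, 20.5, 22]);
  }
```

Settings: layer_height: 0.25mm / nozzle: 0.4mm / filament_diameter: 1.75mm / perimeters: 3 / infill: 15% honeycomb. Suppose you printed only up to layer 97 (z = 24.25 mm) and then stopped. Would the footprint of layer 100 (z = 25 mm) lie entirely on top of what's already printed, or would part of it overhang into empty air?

Compare the two slices. At z = 24.25: the 12.5×18 cube contributes its full rectangle (area 225.00 mm²); the cube at (7.5, 10.5) (footprint 5×20.5) is included at this height (area 102.50 mm²); Combining (union): the regions partially overlap — summed areas 327.50 mm² minus the doubly-counted overlap 37.50 mm² gives 290.00 mm² — area = 290.00 mm²; (whole slice rotated 45° about Z — lengths, areas and connectivity unchanged). At z = 25: the cube is absent (z outside [0, 24.5]); the cube at (7.5, 10.5) is present — its section is the full 5×20.5 rectangle (area 102.50 mm²); Combining (union): only the 5×20.5 cube at (7.5, 10.5) is present, so the union is just that shape — area = 102.50 mm²; (whole slice rotated 45° about Z — lengths, areas and connectivity unchanged). Checking containment: the cross-section at z = 25 is a subset of the cross-section at z = 24.25.

entirely on top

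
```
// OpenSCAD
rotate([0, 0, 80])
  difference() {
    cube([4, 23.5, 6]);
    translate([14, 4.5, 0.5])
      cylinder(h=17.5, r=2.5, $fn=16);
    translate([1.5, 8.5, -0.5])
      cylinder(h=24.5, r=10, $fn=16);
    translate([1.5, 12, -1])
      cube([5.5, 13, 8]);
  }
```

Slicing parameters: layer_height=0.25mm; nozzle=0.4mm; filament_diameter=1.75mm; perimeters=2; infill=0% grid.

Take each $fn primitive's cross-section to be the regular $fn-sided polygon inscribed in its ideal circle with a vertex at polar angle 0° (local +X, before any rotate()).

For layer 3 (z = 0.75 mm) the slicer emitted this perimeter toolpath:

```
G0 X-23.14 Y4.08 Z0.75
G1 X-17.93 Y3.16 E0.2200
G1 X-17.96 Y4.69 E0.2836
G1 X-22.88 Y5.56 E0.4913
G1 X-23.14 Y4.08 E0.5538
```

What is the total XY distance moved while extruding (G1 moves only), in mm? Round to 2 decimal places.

Sum the Euclidean lengths of each G1 segment: total = 13.32 mm.

13.32 mm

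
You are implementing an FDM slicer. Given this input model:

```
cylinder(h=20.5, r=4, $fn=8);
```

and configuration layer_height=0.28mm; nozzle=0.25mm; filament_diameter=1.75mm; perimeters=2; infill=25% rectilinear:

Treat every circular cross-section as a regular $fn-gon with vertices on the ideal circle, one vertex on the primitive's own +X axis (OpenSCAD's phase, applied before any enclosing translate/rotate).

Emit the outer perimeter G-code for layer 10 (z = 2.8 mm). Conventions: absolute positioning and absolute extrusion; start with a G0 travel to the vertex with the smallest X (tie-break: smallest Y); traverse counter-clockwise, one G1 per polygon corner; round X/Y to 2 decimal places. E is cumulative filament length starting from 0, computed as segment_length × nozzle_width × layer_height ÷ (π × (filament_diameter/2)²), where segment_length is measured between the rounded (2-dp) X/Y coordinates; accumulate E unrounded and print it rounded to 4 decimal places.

At z = 2.8 mm: the r=4 cylinder gives a regular 8-gon of circumradius 4 (constant along its height). The outline is a single polygon with 8 vertices. Extrusion per mm of travel: 0.25 × 0.28 / (π × 0.875²) = 0.029103. Accumulating E over each segment gives final E = 0.7130.

G0 X-4.00 Y0.00 Z2.80
G1 X-2.83 Y-2.83 E0.0891
G1 X0.00 Y-4.00 E0.1782
G1 X2.83 Y-2.83 E0.2674
G1 X4.00 Y0.00 E0.3565
G1 X2.83 Y2.83 E0.4456
G1 X0.00 Y4.00 E0.5347
G1 X-2.83 Y2.83 E0.6239
G1 X-4.00 Y0.00 E0.7130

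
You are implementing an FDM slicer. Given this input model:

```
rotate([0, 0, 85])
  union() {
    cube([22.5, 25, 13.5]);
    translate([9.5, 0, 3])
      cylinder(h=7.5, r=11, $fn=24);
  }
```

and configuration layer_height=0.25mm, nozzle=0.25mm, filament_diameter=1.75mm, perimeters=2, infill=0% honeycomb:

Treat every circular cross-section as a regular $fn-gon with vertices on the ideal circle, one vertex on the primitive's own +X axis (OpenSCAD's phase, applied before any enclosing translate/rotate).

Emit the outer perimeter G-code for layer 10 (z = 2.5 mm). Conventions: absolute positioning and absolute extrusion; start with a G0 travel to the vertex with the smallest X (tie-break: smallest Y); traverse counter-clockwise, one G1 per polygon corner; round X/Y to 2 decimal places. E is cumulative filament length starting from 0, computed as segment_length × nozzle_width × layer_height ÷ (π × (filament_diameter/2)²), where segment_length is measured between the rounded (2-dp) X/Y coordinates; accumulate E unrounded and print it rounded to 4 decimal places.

At z = 2.5 mm: the cube (footprint 22.5×25) is included at this height; the cylinder at (9.5, 0) does not reach this height (z outside [3, 10.5]); Taking the union: only the 22.5×25 cube is present, so the union is just that shape — 1 connected region; (rotated 85° about Z; rotation is an isometry so areas/perimeters/island counts are preserved). The outline is a single polygon with 4 vertices. Extrusion per mm of travel: 0.25 × 0.25 / (π × 0.875²) = 0.025984. Accumulating E over each segment gives final E = 2.4680.

G0 X-24.90 Y2.18 Z2.50
G1 X0.00 Y0.00 E0.6495
G1 X1.96 Y22.41 E1.2340
G1 X-22.94 Y24.59 E1.8835
G1 X-24.90 Y2.18 E2.4680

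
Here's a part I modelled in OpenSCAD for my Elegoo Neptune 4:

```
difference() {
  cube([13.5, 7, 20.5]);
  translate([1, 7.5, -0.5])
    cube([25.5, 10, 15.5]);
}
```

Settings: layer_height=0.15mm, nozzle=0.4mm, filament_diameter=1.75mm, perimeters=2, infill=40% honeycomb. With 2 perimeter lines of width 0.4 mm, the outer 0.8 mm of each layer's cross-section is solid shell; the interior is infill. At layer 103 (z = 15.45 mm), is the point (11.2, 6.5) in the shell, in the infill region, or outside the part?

shell

At z = 15.45 mm: the cube is present — its section is the full 13.5×7 rectangle; the cube at (1, 7.5) is not intersected at this z (z outside [-0.5, 15]); Taking the first minus the rest: none of the subtracted shapes is present at this height, so the 13.5×7 cube is unchanged — 1 connected region. Overall, the cross-section is a single solid region. The nearest boundary edge runs (13.50, 7.00)→(0.00, 7.00); distance from the point to it = 0.50 mm. The point is inside the cross-section, 0.50 mm from the nearest boundary — within the 0.8 mm shell band (2 × 0.4).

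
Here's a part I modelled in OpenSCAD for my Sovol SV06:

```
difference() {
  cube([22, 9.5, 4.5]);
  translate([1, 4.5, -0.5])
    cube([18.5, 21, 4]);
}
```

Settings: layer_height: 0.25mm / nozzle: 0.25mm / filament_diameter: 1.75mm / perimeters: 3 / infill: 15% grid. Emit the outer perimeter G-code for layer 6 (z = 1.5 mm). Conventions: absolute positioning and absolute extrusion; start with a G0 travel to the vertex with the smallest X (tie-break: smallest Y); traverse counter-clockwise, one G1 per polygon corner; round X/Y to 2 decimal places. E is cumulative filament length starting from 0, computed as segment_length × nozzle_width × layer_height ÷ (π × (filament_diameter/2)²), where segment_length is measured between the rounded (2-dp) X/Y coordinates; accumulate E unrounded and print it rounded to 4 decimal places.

At z = 1.5 mm: the cube (footprint 22×9.5) is included at this height; the cube at (1, 4.5) (footprint 18.5×21) is included at this height; Subtracting the remaining from the first: starting from the 22×9.5 cube, the 18.5×21 cube at (1, 4.5) partially overlaps it — only the 92.50 mm² overlap (of its 388.50 mm²) is removed, clipping the outline — 1 connected region. The outline is a single polygon with 8 vertices. Extrusion per mm of travel: 0.25 × 0.25 / (π × 0.875²) = 0.025984. Accumulating E over each segment gives final E = 1.8969.

G0 X0.00 Y0.00 Z1.50
G1 X22.00 Y0.00 E0.5717
G1 X22.00 Y9.50 E0.8185
G1 X19.50 Y9.50 E0.8835
G1 X19.50 Y4.50 E1.0134
G1 X1.00 Y4.50 E1.4941
G1 X1.00 Y9.50 E1.6240
G1 X0.00 Y9.50 E1.6500
G1 X0.00 Y0.00 E1.8969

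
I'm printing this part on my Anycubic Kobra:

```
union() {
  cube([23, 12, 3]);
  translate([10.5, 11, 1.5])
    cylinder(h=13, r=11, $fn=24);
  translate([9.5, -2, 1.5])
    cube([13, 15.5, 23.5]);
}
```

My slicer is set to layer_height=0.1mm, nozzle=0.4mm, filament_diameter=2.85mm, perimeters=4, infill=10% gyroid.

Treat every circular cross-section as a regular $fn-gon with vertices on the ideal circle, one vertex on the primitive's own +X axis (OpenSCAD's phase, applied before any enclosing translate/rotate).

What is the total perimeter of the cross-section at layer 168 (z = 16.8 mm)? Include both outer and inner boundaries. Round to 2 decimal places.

57.00 mm

At z = 16.8 mm: the cube is absent (z outside [0, 3]); the cylinder at (10.5, 11) is not intersected at this z (z outside [1.5, 14.5]); the cube at (9.5, -2) (footprint 13×15.5) is included at this height (perimeter 57.00 mm); Taking the union: only the 13×15.5 cube at (9.5, -2) is present, so the union is just that shape — boundary = 57.00 mm. Overall, the cross-section is a single solid region. Total boundary length (outer) = 57.00 mm.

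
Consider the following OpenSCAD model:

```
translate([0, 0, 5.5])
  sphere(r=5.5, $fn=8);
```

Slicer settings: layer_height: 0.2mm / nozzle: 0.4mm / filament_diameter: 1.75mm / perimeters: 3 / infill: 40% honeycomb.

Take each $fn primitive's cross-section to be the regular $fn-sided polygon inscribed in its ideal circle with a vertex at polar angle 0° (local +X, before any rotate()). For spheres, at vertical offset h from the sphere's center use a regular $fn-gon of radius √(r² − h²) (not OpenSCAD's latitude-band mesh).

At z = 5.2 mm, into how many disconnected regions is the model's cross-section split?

At z = 5.2 mm: the r=5.5 sphere slices to a regular 8-gon of circumradius 5.492 (√(r²−h²) with h=0.3 from center). The result has 1 disconnected region.

1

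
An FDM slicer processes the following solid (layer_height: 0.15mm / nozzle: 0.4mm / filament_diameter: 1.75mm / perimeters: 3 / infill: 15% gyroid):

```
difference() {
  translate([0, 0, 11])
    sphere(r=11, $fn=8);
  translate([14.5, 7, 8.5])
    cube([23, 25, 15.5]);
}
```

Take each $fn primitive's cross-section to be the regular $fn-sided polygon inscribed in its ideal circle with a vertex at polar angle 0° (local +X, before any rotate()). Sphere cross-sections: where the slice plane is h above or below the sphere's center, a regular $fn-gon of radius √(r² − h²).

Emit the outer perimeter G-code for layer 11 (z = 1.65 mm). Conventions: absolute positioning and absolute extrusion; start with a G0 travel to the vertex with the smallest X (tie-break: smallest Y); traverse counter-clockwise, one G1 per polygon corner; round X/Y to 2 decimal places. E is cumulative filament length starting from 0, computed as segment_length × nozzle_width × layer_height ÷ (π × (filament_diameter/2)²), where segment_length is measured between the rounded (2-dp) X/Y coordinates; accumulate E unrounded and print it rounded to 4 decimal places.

G0 X-5.79 Y0.00 Z1.65
G1 X-4.10 Y-4.10 E0.1106
G1 X0.00 Y-5.79 E0.2212
G1 X4.10 Y-4.10 E0.3319
G1 X5.79 Y0.00 E0.4425
G1 X4.10 Y4.10 E0.5531
G1 X0.00 Y5.79 E0.6637
G1 X-4.10 Y4.10 E0.7744
G1 X-5.79 Y0.00 E0.8850

At z = 1.65 mm: the r=11 sphere contributes a regular 8-gon of circumradius √(11²−9.35²) = 5.795; the cube at (14.5, 7) is not intersected at this z (z outside [8.5, 24]); Subtracting the remaining from the first: none of the subtracted shapes is present at this height, so the r=11 sphere is unchanged — 1 connected region. The outline is a single polygon with 8 vertices. Extrusion per mm of travel: 0.4 × 0.15 / (π × 0.875²) = 0.024945. Accumulating E over each segment gives final E = 0.8850.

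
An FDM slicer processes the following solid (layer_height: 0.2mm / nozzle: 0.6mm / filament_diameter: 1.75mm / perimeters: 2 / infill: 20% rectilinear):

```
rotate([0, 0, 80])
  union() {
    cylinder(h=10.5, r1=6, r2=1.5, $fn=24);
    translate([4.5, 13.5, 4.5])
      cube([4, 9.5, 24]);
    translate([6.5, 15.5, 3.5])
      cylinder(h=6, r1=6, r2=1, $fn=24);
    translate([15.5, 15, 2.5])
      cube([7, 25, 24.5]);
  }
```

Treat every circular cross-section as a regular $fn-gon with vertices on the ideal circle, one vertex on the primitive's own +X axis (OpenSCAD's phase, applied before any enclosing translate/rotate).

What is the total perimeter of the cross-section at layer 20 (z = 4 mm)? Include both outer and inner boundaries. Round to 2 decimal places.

125.83 mm

At z = 4 mm: the cone: at t=0.381 of its height the radius interpolates to r₁+(r₂−r₁)t = 4.286, giving a regular 24-gon of that circumradius (perimeter = 2·24·4.286·sin(180°/24) = 26.85 mm); the cube at (4.5, 13.5) is absent (z outside [4.5, 28.5]); the cone at (6.5, 15.5) (r1=6→r2=1) has section circumradius 5.583 here — a regular 24-gon (perimeter = 2·24·5.583·sin(180°/24) = 34.98 mm); the 7×25 cube at (15.5, 15) contributes its full rectangle (perimeter 64.00 mm); Merging all regions: the 3 present regions are separate (no shared area or edge), so areas and boundary lengths simply add and each stays a separate island — boundary = 125.83 mm; (whole slice rotated 80° about Z — lengths, areas and connectivity unchanged). Overall, the cross-section has 3 separate islands. Total boundary length (outer) = 125.83 mm.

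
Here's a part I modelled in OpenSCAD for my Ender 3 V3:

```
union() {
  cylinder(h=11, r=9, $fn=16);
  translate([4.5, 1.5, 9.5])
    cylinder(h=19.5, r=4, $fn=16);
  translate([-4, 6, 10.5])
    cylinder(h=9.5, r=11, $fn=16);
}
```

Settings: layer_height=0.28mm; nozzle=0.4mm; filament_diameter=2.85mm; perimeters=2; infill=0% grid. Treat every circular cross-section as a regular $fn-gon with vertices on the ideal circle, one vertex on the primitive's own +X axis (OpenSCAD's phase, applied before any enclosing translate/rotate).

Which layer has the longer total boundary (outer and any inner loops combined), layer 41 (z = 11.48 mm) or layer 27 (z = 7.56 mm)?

layer 41 (z = 11.48 mm)

Layer 41 (z = 11.48): the cylinder is not intersected at this z (z outside [0, 11]); the r=4 cylinder at (4.5, 1.5) gives a regular 16-gon of circumradius 4 (constant along its height) (perimeter = 2·16·4.000·sin(180°/16) = 24.97 mm); the r=11 cylinder at (-4, 6) contributes a regular 16-gon of circumradius 11 (perimeter = 2·16·11.000·sin(180°/16) = 68.67 mm); Combining (union): the regions partially overlap (shared area 32.36 mm²), so the edge portions inside another operand are dropped and the merged outline is re-measured after clipping — boundary = 72.07 mm. So its perimeter = 72.07 mm. Layer 27 (z = 7.56): the r=9 cylinder gives a regular 16-gon of circumradius 9 (constant along its height) (perimeter = 2·16·9.000·sin(180°/16) = 56.19 mm); the cylinder at (4.5, 1.5) is not intersected at this z (z outside [9.5, 29]); the cylinder at (-4, 6) is absent (z outside [10.5, 20]); Combining (union): only the r=9 cylinder is present, so the union is just that shape — boundary = 56.19 mm. So its perimeter = 56.19 mm. Layer 41 is larger (72.07 vs 56.19 mm).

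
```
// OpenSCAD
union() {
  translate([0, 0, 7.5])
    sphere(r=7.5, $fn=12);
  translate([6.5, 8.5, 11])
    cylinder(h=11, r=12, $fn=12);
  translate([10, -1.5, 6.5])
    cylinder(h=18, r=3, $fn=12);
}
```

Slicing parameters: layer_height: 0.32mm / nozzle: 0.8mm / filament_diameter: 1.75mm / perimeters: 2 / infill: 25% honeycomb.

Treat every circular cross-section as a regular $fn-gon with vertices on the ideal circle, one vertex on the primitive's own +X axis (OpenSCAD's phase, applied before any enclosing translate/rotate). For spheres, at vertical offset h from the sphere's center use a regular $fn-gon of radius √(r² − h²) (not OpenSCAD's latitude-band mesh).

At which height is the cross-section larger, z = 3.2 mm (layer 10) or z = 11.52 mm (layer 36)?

Layer 10 (z = 3.2): the r=7.5 sphere slices to a regular 12-gon of circumradius 6.145 (√(r²−h²) with h=4.3 from center) (area = (12/2)·6.145²·sin(360°/12) = 113.28 mm²); the cylinder at (6.5, 8.5) is absent (z outside [11, 22]); the cylinder at (10, -1.5) does not reach this height (z outside [6.5, 24.5]); Merging all regions: only the r=7.5 sphere is present, so the union is just that shape — area = 113.28 mm². So its area = 113.28 mm². Layer 36 (z = 11.52): the sphere: section is a regular 12-gon, circumradius = √(r²−h²) = √(7.5²−4.02²) = 6.332 (area = (12/2)·6.332²·sin(360°/12) = 120.27 mm²); the r=12 cylinder at (6.5, 8.5) gives a regular 12-gon of circumradius 12 (constant along its height) (area = (12/2)·12.000²·sin(360°/12) = 432.00 mm²); the r=3 cylinder at (10, -1.5) contributes a regular 12-gon of circumradius 3 (area = (12/2)·3.000²·sin(360°/12) = 27.00 mm²); Merging all regions: the regions partially overlap — summed areas 579.27 mm² minus the doubly-counted overlap 85.12 mm² gives 494.15 mm² — area = 494.15 mm². So its area = 494.15 mm². Layer 36 is larger (494.15 vs 113.28 mm²).

layer 36 (z = 11.52 mm)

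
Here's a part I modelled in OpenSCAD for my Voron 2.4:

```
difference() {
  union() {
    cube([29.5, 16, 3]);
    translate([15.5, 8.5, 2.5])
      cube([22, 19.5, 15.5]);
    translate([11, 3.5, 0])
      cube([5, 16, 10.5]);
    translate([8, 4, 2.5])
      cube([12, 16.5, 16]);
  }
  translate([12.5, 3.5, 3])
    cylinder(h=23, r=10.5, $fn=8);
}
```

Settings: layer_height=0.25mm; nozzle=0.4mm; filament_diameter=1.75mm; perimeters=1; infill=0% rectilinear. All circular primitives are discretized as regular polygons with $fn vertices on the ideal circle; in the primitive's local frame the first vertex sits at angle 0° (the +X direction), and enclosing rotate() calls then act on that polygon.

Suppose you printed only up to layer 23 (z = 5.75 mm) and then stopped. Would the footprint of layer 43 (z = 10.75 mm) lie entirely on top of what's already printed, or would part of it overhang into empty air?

Compare the two slices. At z = 5.75: the cube is not intersected at this z (z outside [0, 3]); the cube at (15.5, 8.5) is present — its section is the full 22×19.5 rectangle (area 429.00 mm²); the 5×16 cube at (11, 3.5) contributes its full rectangle (area 80.00 mm²); the cube at (8, 4) is present — its section is the full 12×16.5 rectangle (area 198.00 mm²); Taking the union: the regions partially overlap — summed areas 707.00 mm² minus the doubly-counted overlap 131.50 mm² gives 575.50 mm² — area = 575.50 mm²; the r=10.5 cylinder at (12.5, 3.5) contributes a regular 8-gon of circumradius 10.5 (area = (8/2)·10.500²·sin(360°/8) = 311.83 mm²); After the difference (first − rest): starting from that combined region (575.50 mm²), the r=10.5 cylinder at (12.5, 3.5) partially overlaps it — only the 107.69 mm² overlap (of its 311.83 mm²) is removed, clipping the outline — area = 467.81 mm². At z = 10.75: the cube is absent (z outside [0, 3]); the 22×19.5 cube at (15.5, 8.5) contributes its full rectangle (area 429.00 mm²); the cube at (11, 3.5) does not reach this height (z outside [0, 10.5]); the 12×16.5 cube at (8, 4) contributes its full rectangle (area 198.00 mm²); Taking the union: the regions partially overlap — summed areas 627.00 mm² minus the doubly-counted overlap 54.00 mm² gives 573.00 mm² — area = 573.00 mm²; the r=10.5 cylinder at (12.5, 3.5) gives a regular 8-gon of circumradius 10.5 (constant along its height) (area = (8/2)·10.500²·sin(360°/8) = 311.83 mm²); Taking the first minus the rest: starting from the result so far (573.00 mm²), the r=10.5 cylinder at (12.5, 3.5) partially overlaps it — only the 105.19 mm² overlap (of its 311.83 mm²) is removed, clipping the outline — area = 467.81 mm². Checking containment: the cross-section at z = 10.75 is a subset of the cross-section at z = 5.75.

entirely on top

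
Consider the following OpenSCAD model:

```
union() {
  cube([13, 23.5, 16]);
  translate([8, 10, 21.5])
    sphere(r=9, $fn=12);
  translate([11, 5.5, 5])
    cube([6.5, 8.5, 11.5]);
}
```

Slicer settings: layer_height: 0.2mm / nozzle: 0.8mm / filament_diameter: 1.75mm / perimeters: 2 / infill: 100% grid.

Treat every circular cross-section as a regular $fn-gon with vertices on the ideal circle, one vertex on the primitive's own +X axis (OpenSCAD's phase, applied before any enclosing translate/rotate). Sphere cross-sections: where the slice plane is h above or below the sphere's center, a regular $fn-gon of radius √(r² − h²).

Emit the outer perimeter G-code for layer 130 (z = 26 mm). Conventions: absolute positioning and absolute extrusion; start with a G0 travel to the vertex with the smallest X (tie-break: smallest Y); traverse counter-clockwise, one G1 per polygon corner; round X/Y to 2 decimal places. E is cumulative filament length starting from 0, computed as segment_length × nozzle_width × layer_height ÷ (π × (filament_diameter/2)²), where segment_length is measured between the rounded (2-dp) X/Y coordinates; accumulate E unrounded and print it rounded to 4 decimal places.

At z = 26 mm: the cube is absent (z outside [0, 16]); the r=9 sphere at (8, 10) slices to a regular 12-gon of circumradius 7.794 (√(r²−h²) with h=4.5 from center); the cube at (11, 5.5) is not intersected at this z (z outside [5, 16.5]); Taking the union: only the r=9 sphere at (8, 10) is present, so the union is just that shape — 1 connected region. The outline is a single polygon with 12 vertices. Extrusion per mm of travel: 0.8 × 0.2 / (π × 0.875²) = 0.066520. Accumulating E over each segment gives final E = 3.2204.

G0 X0.21 Y10.00 Z26.00
G1 X1.25 Y6.10 E0.2685
G1 X4.10 Y3.25 E0.5366
G1 X8.00 Y2.21 E0.8051
G1 X11.90 Y3.25 E1.0736
G1 X14.75 Y6.10 E1.3417
G1 X15.79 Y10.00 E1.6102
G1 X14.75 Y13.90 E1.8787
G1 X11.90 Y16.75 E2.1468
G1 X8.00 Y17.79 E2.4153
G1 X4.10 Y16.75 E2.6838
G1 X1.25 Y13.90 E2.9519
G1 X0.21 Y10.00 E3.2204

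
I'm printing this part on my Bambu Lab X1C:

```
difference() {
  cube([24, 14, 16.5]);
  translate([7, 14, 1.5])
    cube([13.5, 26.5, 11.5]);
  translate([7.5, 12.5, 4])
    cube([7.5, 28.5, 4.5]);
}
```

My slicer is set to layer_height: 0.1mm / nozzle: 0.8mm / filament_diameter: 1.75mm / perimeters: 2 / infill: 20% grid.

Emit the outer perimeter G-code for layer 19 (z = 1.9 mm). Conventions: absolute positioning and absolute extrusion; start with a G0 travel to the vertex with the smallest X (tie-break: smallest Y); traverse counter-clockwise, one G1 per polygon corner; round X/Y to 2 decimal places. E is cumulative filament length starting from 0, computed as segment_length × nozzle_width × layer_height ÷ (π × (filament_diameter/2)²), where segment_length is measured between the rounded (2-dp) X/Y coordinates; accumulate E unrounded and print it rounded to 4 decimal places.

At z = 1.9 mm: the cube is present — its section is the full 24×14 rectangle; the cube at (7, 14) (footprint 13.5×26.5) is included at this height; the cube at (7.5, 12.5) does not reach this height (z outside [4, 8.5]); Taking the first minus the rest: starting from the 24×14 cube, the 13.5×26.5 cube at (7, 14) misses the remaining region (no effect) — 1 connected region. The outline is a single polygon with 4 vertices. Extrusion per mm of travel: 0.8 × 0.1 / (π × 0.875²) = 0.033260. Accumulating E over each segment gives final E = 2.5278.

G0 X0.00 Y0.00 Z1.90
G1 X24.00 Y0.00 E0.7982
G1 X24.00 Y14.00 E1.2639
G1 X0.00 Y14.00 E2.0621
G1 X0.00 Y0.00 E2.5278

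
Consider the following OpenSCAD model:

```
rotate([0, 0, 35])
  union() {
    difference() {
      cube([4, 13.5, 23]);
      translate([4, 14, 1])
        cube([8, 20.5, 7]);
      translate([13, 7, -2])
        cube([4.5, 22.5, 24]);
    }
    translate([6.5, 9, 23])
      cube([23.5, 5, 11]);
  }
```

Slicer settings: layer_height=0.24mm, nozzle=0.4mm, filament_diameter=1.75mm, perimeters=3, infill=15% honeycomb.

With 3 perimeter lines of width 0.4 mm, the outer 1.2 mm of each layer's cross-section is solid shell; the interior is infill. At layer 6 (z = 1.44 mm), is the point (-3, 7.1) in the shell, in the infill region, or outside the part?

At z = 1.44 mm: the cube (footprint 4×13.5) is included at this height; the cube at (4, 14) is present — its section is the full 8×20.5 rectangle; the cube at (13, 7) is present — its section is the full 4.5×22.5 rectangle; After the difference (first − rest): starting from the 4×13.5 cube, the 8×20.5 cube at (4, 14) misses the remaining region (no effect); the 4.5×22.5 cube at (13, 7) misses the remaining region (no effect) — 1 connected region; the cube at (6.5, 9) does not reach this height (z outside [23, 34]); Taking the union: only the result so far is present, so the union is just that shape — 1 connected region; (whole slice rotated 35° about Z — lengths, areas and connectivity unchanged). Overall, the cross-section is a single solid region. Undo the 35° rotation: the query point maps to (1.615, 7.537) in the un-rotated model frame. The nearest boundary edge runs (0.00, 0.00)→(0.00, 13.50); distance from the point to it = 1.61 mm. The point is inside the cross-section and 1.61 mm from the nearest boundary — more than the 1.2 mm shell width (3 × 0.4), so it's in the infill interior.

infill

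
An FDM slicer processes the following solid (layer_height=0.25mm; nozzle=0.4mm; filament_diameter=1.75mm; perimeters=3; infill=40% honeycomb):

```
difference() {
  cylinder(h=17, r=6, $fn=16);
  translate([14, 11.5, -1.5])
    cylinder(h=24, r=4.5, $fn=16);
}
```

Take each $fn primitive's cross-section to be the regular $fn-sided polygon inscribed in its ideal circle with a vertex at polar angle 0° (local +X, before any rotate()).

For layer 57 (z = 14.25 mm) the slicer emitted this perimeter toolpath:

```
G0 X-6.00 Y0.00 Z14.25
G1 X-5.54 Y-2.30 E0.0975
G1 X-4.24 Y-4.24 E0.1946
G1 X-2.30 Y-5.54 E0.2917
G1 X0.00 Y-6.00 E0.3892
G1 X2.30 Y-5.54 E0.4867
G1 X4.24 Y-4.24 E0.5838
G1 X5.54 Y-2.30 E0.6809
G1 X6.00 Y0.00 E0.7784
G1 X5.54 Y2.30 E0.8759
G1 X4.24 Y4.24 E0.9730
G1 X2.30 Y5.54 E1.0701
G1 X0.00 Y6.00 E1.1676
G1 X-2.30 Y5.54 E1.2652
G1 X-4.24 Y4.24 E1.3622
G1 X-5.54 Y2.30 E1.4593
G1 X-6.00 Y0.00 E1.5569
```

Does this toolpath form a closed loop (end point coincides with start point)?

yes

Start point (G0): (-6.00, 0.00). End point (last G1): the path returns to the start — closed.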